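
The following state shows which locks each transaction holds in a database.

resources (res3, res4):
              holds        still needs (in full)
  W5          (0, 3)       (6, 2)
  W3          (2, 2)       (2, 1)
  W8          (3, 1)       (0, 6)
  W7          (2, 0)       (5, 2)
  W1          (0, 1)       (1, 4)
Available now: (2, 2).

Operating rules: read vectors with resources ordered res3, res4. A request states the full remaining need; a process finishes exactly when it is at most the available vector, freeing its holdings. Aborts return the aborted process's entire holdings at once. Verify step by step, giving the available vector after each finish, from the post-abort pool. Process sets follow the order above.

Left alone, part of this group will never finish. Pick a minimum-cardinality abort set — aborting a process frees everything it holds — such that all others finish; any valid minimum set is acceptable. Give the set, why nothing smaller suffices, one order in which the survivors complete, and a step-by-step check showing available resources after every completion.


The answer: abort W5.
Key observation: before aborting W5, W8 was permanently blocked — no order could ever run it; afterwards it completes at step 3.
No smaller set exists: with zero aborts the deadlock remains.
One survivor order: W1, W3, W8, W7. Step-by-step check (post-abort pool first):
  pool = (2, 5)
  W1 needs (1, 4) <= (2, 5) -> finishes; pool += (0, 1) = (2, 6)
  W3 needs (2, 1) <= (2, 6) -> finishes; pool += (2, 2) = (4, 8)
  W8 needs (0, 6) <= (4, 8) -> finishes; pool += (3, 1) = (7, 9)
  W7 needs (5, 2) <= (7, 9) -> finishes; pool += (2, 0) = (9, 9)


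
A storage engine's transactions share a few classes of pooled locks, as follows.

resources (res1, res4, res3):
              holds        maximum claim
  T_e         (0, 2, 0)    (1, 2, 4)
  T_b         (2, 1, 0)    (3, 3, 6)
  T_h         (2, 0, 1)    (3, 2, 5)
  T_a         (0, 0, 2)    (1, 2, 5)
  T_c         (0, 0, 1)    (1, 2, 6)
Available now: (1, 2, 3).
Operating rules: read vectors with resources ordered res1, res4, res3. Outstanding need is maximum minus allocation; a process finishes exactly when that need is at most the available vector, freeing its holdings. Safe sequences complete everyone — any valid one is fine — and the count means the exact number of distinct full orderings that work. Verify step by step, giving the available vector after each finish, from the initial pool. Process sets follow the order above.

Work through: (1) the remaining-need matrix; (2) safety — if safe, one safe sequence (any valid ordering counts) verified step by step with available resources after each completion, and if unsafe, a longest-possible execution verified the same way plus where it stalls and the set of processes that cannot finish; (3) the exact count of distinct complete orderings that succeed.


(1) Need matrix, components ordered res1, res4, res3:
  T_e: (1, 0, 4)
  T_b: (1, 2, 6)
  T_h: (1, 2, 4)
  T_a: (1, 2, 3)
  T_c: (1, 2, 5)
(2) The state is SAFE; one workable sequence: T_a, T_e, T_h, T_c, T_b.
Key observation: reading the order forward, T_a is the first process whose need (1, 2, 3) meets the free pool (1, 2, 3) exactly on a resource it requests.
Check, step by step:
  pool = (1, 2, 3)
  run T_a (needs (1, 2, 3), free (1, 2, 3)); after release of (0, 0, 2) the pool is (1, 2, 5)
  run T_e (needs (1, 0, 4), free (1, 2, 5)); after release of (0, 2, 0) the pool is (1, 4, 5)
  run T_h (needs (1, 2, 4), free (1, 4, 5)); after release of (2, 0, 1) the pool is (3, 4, 6)
  run T_c (needs (1, 2, 5), free (3, 4, 6)); after release of (0, 0, 1) the pool is (3, 4, 7)
  run T_b (needs (1, 2, 6), free (3, 4, 7)); after release of (2, 1, 0) the pool is (5, 5, 7)
(3) Exactly 16 of the possible complete orderings are safe sequences.


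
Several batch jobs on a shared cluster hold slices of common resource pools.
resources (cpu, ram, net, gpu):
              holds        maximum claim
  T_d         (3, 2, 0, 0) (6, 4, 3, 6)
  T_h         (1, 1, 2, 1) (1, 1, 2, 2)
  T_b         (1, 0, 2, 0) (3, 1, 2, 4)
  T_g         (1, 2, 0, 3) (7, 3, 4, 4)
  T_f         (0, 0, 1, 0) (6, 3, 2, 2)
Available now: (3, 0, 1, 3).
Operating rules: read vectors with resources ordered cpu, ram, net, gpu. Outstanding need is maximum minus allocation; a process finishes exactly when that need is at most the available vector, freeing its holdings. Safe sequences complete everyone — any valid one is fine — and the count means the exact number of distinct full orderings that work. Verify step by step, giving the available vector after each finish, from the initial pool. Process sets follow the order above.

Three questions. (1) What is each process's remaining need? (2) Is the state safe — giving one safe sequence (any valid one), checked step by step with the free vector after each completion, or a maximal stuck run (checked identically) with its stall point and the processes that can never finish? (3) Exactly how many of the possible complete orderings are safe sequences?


(1) Need matrix, components ordered cpu, ram, net, gpu:
  T_d: (3, 2, 3, 6)
  T_h: (0, 0, 0, 1)
  T_b: (2, 1, 0, 4)
  T_g: (6, 1, 4, 1)
  T_f: (6, 3, 1, 2)
(2) UNSAFE — no complete ordering exists.
Key observation: after T_h, T_b the pool peaks at (5, 1, 5, 4), and each blocked process is short somewhere: T_d on ram, gpu; T_g on cpu; T_f on cpu, ram.
A maximal execution: T_h, T_b — then nothing else fits. Check, step by step:
  pool = (3, 0, 1, 3)
  T_h needs (0, 0, 0, 1) <= (3, 0, 1, 3) -> finishes; pool += (1, 1, 2, 1) = (4, 1, 3, 4)
  T_b needs (2, 1, 0, 4) <= (4, 1, 3, 4) -> finishes; pool += (1, 0, 2, 0) = (5, 1, 5, 4)
  blocked: T_d wants (3, 2, 3, 6), pool (5, 1, 5, 4) — not enough ram and gpu
  blocked: T_g wants (6, 1, 4, 1), pool (5, 1, 5, 4) — not enough cpu
  blocked: T_f wants (6, 3, 1, 2), pool (5, 1, 5, 4) — not enough cpu and ram
Processes that can never finish: T_d, T_g and T_f.
(3) Precisely 0 of the possible complete orderings are safe sequences.


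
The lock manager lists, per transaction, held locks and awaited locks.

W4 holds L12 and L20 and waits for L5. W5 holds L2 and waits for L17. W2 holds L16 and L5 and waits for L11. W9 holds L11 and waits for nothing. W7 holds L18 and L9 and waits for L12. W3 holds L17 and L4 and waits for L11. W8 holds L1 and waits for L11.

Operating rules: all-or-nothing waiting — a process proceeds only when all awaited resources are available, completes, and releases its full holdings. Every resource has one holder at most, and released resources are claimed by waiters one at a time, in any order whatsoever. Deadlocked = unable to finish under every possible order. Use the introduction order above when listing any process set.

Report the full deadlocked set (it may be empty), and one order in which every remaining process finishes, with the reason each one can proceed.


No process is deadlocked.
Key observation: there is no circular wait here — follow any chain and it reaches a process that is free to run now.
The rest can finish in the order W9, W2, W4, W8, W3, W7, W5.
Walking it through:
  run W9 (it waits on nothing); releases L11
  W2 waits on L11 — all released -> runs and releases L16 and L5
  W4 waits on L5 — all released -> runs and releases L12 and L20
  W8 waits on L11 — all released -> runs and releases L1
  W3 waits on L11 — all released -> runs and releases L17 and L4
  W7 waits on L12 — all released -> runs and releases L18 and L9
  W5 waits on L17 — all released -> runs and releases L2


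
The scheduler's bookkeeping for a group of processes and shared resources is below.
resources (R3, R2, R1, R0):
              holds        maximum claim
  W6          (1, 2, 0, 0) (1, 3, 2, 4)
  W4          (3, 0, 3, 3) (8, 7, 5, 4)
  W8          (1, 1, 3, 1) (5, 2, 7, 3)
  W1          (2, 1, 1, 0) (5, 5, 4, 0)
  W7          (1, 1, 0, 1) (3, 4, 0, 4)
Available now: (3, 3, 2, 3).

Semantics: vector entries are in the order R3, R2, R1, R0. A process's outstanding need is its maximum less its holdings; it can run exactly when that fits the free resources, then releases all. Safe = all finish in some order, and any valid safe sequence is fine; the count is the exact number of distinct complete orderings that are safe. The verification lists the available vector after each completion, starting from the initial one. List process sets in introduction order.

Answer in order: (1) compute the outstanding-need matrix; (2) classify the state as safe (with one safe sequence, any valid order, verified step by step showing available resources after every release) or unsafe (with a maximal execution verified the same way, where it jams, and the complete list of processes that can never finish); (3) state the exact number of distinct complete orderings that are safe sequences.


(1) Remaining need (order R3, R2, R1, R0):
  W6: (0, 1, 2, 4)
  W4: (5, 7, 2, 1)
  W8: (4, 1, 4, 2)
  W1: (3, 4, 3, 0)
  W7: (2, 3, 0, 3)
(2) UNSAFE.
Key observation: after W7, W6 the pool peaks at (5, 6, 2, 4), and each blocked process is short somewhere: W4 on R2; W8 on R1; W1 on R1.
The run W7, W6 cannot be extended any further. Step-by-step check:
  pool = (3, 3, 2, 3)
  run W7 (needs (2, 3, 0, 3), free (3, 3, 2, 3)); after release of (1, 1, 0, 1) the pool is (4, 4, 2, 4)
  run W6 (needs (0, 1, 2, 4), free (4, 4, 2, 4)); after release of (1, 2, 0, 0) the pool is (5, 6, 2, 4)
  W4 cannot run: need (5, 7, 2, 1) vs free (5, 6, 2, 4) (insufficient R2)
  W8 cannot run: need (4, 1, 4, 2) vs free (5, 6, 2, 4) (insufficient R1)
  W1 cannot run: need (3, 4, 3, 0) vs free (5, 6, 2, 4) (insufficient R1)
Permanently blocked: W4, W8 and W1.
(3) Exactly 0 of the possible complete orderings are safe sequences.


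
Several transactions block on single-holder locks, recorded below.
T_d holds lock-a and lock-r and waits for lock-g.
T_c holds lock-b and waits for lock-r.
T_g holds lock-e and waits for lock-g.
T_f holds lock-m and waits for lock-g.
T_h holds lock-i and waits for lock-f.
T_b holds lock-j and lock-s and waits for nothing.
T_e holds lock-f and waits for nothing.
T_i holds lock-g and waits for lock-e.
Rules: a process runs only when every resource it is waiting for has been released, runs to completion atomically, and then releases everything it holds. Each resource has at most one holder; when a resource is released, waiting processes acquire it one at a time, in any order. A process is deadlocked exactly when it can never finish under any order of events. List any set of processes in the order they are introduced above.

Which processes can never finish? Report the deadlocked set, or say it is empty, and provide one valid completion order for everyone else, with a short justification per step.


The deadlocked set is T_d, T_c, T_g, T_f and T_i.
Key observation: nobody on the ring T_i -> T_g -> T_i can start until another member finishes, which never happens; T_d, T_c and T_f wait into the deadlock from upstream.
One completion order for the rest: T_e, T_h, T_b.
Check, step by step:
  T_e: no waits; runs immediately, freeing lock-f
  T_h: everything it awaited (lock-f) is free; runs, freeing lock-i
  T_b: no waits; runs immediately, freeing lock-j and lock-s


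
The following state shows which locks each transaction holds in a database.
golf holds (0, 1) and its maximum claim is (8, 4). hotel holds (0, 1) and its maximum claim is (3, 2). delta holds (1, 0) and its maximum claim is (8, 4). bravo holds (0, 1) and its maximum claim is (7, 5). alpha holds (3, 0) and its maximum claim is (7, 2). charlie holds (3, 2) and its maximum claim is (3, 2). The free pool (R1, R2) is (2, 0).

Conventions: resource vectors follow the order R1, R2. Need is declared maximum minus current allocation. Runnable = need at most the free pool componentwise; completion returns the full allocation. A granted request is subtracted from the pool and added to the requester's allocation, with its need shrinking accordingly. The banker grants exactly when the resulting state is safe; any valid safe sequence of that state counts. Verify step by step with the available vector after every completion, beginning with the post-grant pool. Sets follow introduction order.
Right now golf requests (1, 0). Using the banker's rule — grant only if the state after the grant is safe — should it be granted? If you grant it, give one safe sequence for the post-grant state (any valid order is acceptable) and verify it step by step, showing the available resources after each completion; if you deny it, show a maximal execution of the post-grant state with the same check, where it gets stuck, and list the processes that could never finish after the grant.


GRANT — the state after the grant stays safe, e.g. via charlie, alpha, hotel, golf, bravo, delta.
Key observation: the transfer keeps a workable pool ((1, 0)); charlie starts the safe sequence.
Verifying the post-grant state step by step:
  pool = (1, 0)
  run charlie (needs (0, 0), free (1, 0)); after release of (3, 2) the pool is (4, 2)
  run alpha (needs (4, 2), free (4, 2)); after release of (3, 0) the pool is (7, 2)
  run hotel (needs (3, 1), free (7, 2)); after release of (0, 1) the pool is (7, 3)
  run golf (needs (7, 3), free (7, 3)); after release of (1, 1) the pool is (8, 4)
  run bravo (needs (7, 4), free (8, 4)); after release of (0, 1) the pool is (8, 5)
  run delta (needs (7, 4), free (8, 5)); after release of (1, 0) the pool is (9, 5)


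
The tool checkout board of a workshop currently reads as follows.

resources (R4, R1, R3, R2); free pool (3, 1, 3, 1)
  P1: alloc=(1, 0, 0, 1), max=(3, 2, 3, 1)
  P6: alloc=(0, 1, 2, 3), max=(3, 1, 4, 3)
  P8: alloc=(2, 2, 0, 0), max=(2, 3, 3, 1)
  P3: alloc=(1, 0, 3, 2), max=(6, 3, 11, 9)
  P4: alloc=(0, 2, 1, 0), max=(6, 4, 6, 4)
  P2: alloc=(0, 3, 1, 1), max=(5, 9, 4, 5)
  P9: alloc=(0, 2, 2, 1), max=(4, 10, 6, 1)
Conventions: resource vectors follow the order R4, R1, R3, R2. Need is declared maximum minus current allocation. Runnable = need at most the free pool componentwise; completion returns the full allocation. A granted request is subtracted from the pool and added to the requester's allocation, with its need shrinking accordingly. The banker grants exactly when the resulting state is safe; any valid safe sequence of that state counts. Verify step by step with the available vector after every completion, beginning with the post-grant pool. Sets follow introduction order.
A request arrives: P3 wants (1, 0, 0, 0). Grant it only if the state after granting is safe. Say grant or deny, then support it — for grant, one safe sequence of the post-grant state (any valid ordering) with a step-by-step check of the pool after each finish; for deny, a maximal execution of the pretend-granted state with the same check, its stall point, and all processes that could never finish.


DENY: after the grant no complete ordering would exist.
Key observation: after P8, P6, P1 the pool peaks at (5, 4, 5, 5), and each blocked process is short somewhere: P3 on R3, R2; P4 on R4; P2 on R1; P9 on R1.
After a pretend grant, a maximal execution: P8, P6, P1 — then nothing else fits. Step-by-step check:
  pool = (2, 1, 3, 1)
  P8 needs (0, 1, 3, 1) <= (2, 1, 3, 1) -> finishes; pool += (2, 2, 0, 0) = (4, 3, 3, 1)
  P6 needs (3, 0, 2, 0) <= (4, 3, 3, 1) -> finishes; pool += (0, 1, 2, 3) = (4, 4, 5, 4)
  P1 needs (2, 2, 3, 0) <= (4, 4, 5, 4) -> finishes; pool += (1, 0, 0, 1) = (5, 4, 5, 5)
  P3 still needs (4, 3, 8, 7) but only (5, 4, 5, 5) is free — short on R3 and R2
  P4 still needs (6, 2, 5, 4) but only (5, 4, 5, 5) is free — short on R4
  P2 still needs (5, 6, 3, 4) but only (5, 4, 5, 5) is free — short on R1
  P9 still needs (4, 8, 4, 0) but only (5, 4, 5, 5) is free — short on R1
Had the request been granted, P3, P4, P2 and P9 could never finish.


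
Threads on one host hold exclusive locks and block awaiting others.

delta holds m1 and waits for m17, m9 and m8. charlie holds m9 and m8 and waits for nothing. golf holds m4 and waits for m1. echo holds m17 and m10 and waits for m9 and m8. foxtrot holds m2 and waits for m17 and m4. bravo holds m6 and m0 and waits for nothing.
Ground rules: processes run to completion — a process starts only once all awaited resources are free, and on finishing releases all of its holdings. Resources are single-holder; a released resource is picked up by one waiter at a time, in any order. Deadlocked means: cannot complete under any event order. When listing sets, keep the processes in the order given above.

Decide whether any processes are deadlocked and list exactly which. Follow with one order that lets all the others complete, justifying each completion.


The deadlocked set is empty.
Key observation: every chain of waits terminates; starting from the processes that wait on nothing, all the rest unlock in turn.
A valid finishing order for the others: bravo, charlie, echo, delta, golf, foxtrot.
Check, step by step:
  bravo: no waits; runs immediately, freeing m6 and m0
  charlie: no waits; runs immediately, freeing m9 and m8
  run echo (all its waits — m9 and m8 — are resolved); releases m17 and m10
  run delta (all its waits — m17, m9 and m8 — are resolved); releases m1
  run golf (all its waits — m1 — are resolved); releases m4
  run foxtrot (all its waits — m17 and m4 — are resolved); releases m2


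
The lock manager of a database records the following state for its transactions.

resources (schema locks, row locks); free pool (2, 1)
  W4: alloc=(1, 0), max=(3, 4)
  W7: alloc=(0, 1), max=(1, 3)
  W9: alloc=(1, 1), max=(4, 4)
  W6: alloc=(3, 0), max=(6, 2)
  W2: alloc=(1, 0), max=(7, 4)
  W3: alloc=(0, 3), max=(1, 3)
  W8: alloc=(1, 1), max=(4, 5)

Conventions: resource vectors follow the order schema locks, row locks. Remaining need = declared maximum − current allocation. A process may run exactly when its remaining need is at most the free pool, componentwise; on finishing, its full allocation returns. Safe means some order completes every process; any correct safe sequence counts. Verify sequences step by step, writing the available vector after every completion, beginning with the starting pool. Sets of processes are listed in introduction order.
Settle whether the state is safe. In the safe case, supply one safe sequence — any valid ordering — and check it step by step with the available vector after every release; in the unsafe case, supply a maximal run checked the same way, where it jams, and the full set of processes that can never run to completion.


SAFE, for example via the order W3, W4, W9, W8, W7, W6, W2.
Key observation: the order's first zero-slack moment is W4 ((2, 4) needed, (2, 4) free — a requested resource with nothing to spare).
Step-by-step check:
  pool = (2, 1)
  W3 needs (1, 0) <= (2, 1) -> finishes; pool += (0, 3) = (2, 4)
  W4 needs (2, 4) <= (2, 4) -> finishes; pool += (1, 0) = (3, 4)
  W9 needs (3, 3) <= (3, 4) -> finishes; pool += (1, 1) = (4, 5)
  W8 needs (3, 4) <= (4, 5) -> finishes; pool += (1, 1) = (5, 6)
  W7 needs (1, 2) <= (5, 6) -> finishes; pool += (0, 1) = (5, 7)
  W6 needs (3, 2) <= (5, 7) -> finishes; pool += (3, 0) = (8, 7)
  W2 needs (6, 4) <= (8, 7) -> finishes; pool += (1, 0) = (9, 7)


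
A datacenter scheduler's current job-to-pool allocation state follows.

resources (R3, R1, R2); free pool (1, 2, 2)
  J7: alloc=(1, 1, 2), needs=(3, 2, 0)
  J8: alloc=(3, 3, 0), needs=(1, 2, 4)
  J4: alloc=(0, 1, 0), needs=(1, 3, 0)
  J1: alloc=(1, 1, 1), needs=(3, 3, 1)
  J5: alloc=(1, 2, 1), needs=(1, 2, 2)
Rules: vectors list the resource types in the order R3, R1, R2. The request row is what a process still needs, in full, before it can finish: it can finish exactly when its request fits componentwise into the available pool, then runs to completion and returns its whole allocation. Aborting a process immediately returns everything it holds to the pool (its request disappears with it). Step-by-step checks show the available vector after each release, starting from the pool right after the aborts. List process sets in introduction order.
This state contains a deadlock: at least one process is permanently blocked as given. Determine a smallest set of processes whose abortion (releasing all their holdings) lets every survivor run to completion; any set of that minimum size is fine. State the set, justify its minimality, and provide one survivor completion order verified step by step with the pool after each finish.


Minimum abort set: J1.
Key observation: no ordering could ever have run J7 before the abort of J1; with (1, 1, 1) back in the pool it fits at step 3.
Minimality: the empty abort set fails — the state is deadlocked as it stands.
The survivors complete as J5, J4, J7, J8. Step-by-step check (starting from the post-abort pool):
  pool = (2, 3, 3)
  run J5 (needs (1, 2, 2), free (2, 3, 3)); after release of (1, 2, 1) the pool is (3, 5, 4)
  run J4 (needs (1, 3, 0), free (3, 5, 4)); after release of (0, 1, 0) the pool is (3, 6, 4)
  run J7 (needs (3, 2, 0), free (3, 6, 4)); after release of (1, 1, 2) the pool is (4, 7, 6)
  run J8 (needs (1, 2, 4), free (4, 7, 6)); after release of (3, 3, 0) the pool is (7, 10, 6)


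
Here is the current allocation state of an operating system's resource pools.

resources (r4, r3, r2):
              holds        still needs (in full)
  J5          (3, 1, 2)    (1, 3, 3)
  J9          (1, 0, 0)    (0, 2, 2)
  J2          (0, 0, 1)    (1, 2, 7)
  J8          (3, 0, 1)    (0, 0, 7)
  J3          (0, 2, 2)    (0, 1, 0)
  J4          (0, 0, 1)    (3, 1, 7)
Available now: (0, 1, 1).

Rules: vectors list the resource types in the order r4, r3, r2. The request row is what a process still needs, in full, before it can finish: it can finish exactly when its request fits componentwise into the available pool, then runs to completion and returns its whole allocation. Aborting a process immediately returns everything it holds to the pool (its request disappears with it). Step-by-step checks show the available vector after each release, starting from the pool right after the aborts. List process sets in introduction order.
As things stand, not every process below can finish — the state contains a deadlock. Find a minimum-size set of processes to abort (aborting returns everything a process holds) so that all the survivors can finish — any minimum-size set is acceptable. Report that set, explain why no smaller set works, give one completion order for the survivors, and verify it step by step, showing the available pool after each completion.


Minimum abort set: J2 and J8.
Key observation: aborting J2 and J8 returns (3, 0, 2), and J4 — hopeless before — runs at step 3 with the returned capacity in the pool.
Why nothing smaller works — every single abort fails: J5 alone leaves J2 blocked (short on r2); J9 alone leaves J2 blocked (short on r2); J2 alone leaves J8 blocked (short on r2); J8 alone leaves J2 blocked (short on r2); J3 alone leaves J2 blocked (short on r2); J4 alone leaves J2 blocked (short on r2).
Survivors finish in the order: J3, J5, J4, J9. Walking it through (pool after the aborts first):
  pool = (3, 1, 3)
  run J3 (needs (0, 1, 0), free (3, 1, 3)); after release of (0, 2, 2) the pool is (3, 3, 5)
  run J5 (needs (1, 3, 3), free (3, 3, 5)); after release of (3, 1, 2) the pool is (6, 4, 7)
  run J4 (needs (3, 1, 7), free (6, 4, 7)); after release of (0, 0, 1) the pool is (6, 4, 8)
  run J9 (needs (0, 2, 2), free (6, 4, 8)); after release of (1, 0, 0) the pool is (7, 4, 8)


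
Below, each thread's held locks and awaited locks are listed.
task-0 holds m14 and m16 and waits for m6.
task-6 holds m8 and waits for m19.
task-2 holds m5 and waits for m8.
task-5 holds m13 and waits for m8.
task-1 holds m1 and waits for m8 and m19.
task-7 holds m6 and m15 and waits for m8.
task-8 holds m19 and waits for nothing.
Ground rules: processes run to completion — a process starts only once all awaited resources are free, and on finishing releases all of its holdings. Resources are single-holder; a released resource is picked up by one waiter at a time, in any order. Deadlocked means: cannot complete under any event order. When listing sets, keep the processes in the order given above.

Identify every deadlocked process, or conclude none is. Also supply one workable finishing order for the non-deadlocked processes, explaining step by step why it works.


Nothing here is deadlocked.
Key observation: there is no circular wait here — follow any chain and it reaches a process that is free to run now.
The rest can finish in the order task-8, task-6, task-1, task-7, task-0, task-5, task-2.
Verifying each step:
  task-8 waits on nothing -> runs at once and releases m19
  run task-6 (all its waits — m19 — are resolved); releases m8
  run task-1 (all its waits — m8 and m19 — are resolved); releases m1
  run task-7 (all its waits — m8 — are resolved); releases m6 and m15
  run task-0 (all its waits — m6 — are resolved); releases m14 and m16
  run task-5 (all its waits — m8 — are resolved); releases m13
  run task-2 (all its waits — m8 — are resolved); releases m5


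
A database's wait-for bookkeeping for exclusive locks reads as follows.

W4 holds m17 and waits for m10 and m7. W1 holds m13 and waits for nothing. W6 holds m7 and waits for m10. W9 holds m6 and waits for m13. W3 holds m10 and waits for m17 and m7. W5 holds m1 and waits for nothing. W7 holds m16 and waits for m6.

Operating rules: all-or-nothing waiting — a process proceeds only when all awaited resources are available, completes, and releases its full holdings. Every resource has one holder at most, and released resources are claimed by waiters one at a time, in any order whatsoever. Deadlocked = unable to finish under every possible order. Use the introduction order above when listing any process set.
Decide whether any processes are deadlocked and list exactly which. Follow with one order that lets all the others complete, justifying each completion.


Deadlocked set: W4, W6 and W3.
Key observation: along W4 -> W6 -> W3 -> W4, each member waits on what the next one holds — a deadlock; no other process is dragged down with it.
One completion order for the rest: W5, W1, W9, W7.
Step-by-step check:
  W5: no waits; runs immediately, freeing m1
  W1: no waits; runs immediately, freeing m13
  W9 waits on m13 — all released -> runs and releases m6
  W7 waits on m6 — all released -> runs and releases m16


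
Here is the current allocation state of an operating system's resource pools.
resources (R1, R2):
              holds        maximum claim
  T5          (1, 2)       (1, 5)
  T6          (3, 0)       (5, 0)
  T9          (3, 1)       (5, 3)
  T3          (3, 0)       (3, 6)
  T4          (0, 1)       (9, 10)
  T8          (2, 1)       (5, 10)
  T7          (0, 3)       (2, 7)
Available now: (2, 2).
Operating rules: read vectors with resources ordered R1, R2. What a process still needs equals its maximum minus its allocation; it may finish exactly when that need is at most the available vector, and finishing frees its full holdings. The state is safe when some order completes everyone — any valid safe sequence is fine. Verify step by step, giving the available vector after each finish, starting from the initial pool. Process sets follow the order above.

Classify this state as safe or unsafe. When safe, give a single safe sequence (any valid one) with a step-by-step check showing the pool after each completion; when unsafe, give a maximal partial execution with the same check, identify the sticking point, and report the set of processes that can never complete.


The state is UNSAFE.
Key observation: the pool after T9, T5, T7, T6, T3 is (12, 8); every surviving request exceeds it in R2, so progress ends there.
Going as far as possible: T9, T5, T7, T6, T3; after that, nothing fits. Check, step by step:
  pool = (2, 2)
  run T9 (needs (2, 2), free (2, 2)); after release of (3, 1) the pool is (5, 3)
  run T5 (needs (0, 3), free (5, 3)); after release of (1, 2) the pool is (6, 5)
  run T7 (needs (2, 4), free (6, 5)); after release of (0, 3) the pool is (6, 8)
  run T6 (needs (2, 0), free (6, 8)); after release of (3, 0) the pool is (9, 8)
  run T3 (needs (0, 6), free (9, 8)); after release of (3, 0) the pool is (12, 8)
  T4 still needs (9, 9) but only (12, 8) is free — short on R2
  T8 still needs (3, 9) but only (12, 8) is free — short on R2
Permanently blocked: T4 and T8.


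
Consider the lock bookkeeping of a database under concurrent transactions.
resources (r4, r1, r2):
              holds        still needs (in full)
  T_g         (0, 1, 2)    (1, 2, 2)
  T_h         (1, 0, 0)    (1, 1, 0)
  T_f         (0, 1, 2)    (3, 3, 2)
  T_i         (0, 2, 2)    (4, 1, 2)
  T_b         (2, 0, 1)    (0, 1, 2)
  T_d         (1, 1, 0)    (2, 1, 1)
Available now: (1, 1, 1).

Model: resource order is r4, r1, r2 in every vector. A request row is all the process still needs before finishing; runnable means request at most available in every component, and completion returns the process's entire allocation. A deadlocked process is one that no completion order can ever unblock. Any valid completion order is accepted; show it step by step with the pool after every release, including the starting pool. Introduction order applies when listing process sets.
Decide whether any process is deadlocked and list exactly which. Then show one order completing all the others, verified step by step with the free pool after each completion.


Deadlocked: T_g, T_f, T_i and T_b.
Key observation: after T_h, T_d complete, (3, 2, 1) is the best the pool ever gets, yet each leftover process wants more r2.
The rest can finish in the order T_h, T_d. Walking it through:
  pool = (1, 1, 1)
  T_h: need (1, 1, 0) fits (1, 1, 1); releases (1, 0, 0), pool now (2, 1, 1)
  T_d: need (2, 1, 1) fits (2, 1, 1); releases (1, 1, 0), pool now (3, 2, 1)
The stuck group stays short no matter what:
  T_g still needs (1, 2, 2) but only (3, 2, 1) is free — short on r2
  T_f still needs (3, 3, 2) but only (3, 2, 1) is free — short on r1 and r2
  T_i still needs (4, 1, 2) but only (3, 2, 1) is free — short on r4 and r2
  T_b still needs (0, 1, 2) but only (3, 2, 1) is free — short on r2


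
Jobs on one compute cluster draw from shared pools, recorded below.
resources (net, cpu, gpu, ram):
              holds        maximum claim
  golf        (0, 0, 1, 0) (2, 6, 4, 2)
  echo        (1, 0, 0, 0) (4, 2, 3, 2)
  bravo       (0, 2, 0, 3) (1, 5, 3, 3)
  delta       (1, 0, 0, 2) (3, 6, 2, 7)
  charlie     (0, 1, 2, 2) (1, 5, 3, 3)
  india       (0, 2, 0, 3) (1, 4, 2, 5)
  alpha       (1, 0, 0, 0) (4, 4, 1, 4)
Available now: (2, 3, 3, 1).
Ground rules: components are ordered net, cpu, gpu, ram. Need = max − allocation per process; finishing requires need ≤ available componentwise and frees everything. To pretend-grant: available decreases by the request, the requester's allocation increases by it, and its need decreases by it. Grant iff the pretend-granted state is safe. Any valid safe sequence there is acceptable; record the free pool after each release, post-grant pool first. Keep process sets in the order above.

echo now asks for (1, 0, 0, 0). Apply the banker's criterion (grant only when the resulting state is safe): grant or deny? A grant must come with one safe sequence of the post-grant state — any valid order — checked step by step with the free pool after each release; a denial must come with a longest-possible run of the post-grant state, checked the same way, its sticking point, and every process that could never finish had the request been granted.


DENY. Granting would leave the state unsafe.
Key observation: the pool after bravo, charlie, india is (1, 8, 5, 9); every surviving request exceeds it in net, so progress ends there.
On the post-grant state, bravo, charlie, india is a maximal run — nothing extends it. Verifying each step:
  pool = (1, 3, 3, 1)
  bravo needs (1, 3, 3, 0) <= (1, 3, 3, 1) -> finishes; pool += (0, 2, 0, 3) = (1, 5, 3, 4)
  charlie needs (1, 4, 1, 1) <= (1, 5, 3, 4) -> finishes; pool += (0, 1, 2, 2) = (1, 6, 5, 6)
  india needs (1, 2, 2, 2) <= (1, 6, 5, 6) -> finishes; pool += (0, 2, 0, 3) = (1, 8, 5, 9)
  golf cannot run: need (2, 6, 3, 2) vs free (1, 8, 5, 9) (insufficient net)
  echo cannot run: need (2, 2, 3, 2) vs free (1, 8, 5, 9) (insufficient net)
  delta cannot run: need (2, 6, 2, 5) vs free (1, 8, 5, 9) (insufficient net)
  alpha cannot run: need (3, 4, 1, 4) vs free (1, 8, 5, 9) (insufficient net)
Processes that could never finish after the grant: golf, echo, delta and alpha.


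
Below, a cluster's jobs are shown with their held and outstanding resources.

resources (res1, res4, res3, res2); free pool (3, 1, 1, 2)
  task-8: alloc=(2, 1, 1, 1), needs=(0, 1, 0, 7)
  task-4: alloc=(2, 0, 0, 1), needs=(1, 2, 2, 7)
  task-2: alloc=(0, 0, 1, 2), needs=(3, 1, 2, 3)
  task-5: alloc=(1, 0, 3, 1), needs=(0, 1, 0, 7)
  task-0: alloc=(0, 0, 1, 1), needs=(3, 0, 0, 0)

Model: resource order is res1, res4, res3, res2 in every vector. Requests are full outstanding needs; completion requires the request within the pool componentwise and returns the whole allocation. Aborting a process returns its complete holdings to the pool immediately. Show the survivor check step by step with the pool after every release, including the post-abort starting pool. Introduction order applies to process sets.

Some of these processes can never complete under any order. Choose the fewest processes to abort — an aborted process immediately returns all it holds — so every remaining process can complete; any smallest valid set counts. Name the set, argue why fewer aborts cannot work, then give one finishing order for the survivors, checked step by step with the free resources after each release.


The answer: abort task-8 and task-5.
Key observation: task-4 was stuck for good until task-8 and task-5 gave back (3, 1, 4, 2); in the order shown it finishes at step 3.
Why nothing smaller works — every single abort fails: task-8 alone leaves task-4 blocked (short on res2); task-4 alone leaves task-8 blocked (short on res2); task-2 alone leaves task-8 blocked (short on res2); task-5 alone leaves task-8 blocked (short on res2); task-0 alone leaves task-8 blocked (short on res2).
Survivors finish in the order: task-0, task-2, task-4. Verifying each step (pool after the aborts first):
  pool = (6, 2, 5, 4)
  run task-0 (needs (3, 0, 0, 0), free (6, 2, 5, 4)); after release of (0, 0, 1, 1) the pool is (6, 2, 6, 5)
  run task-2 (needs (3, 1, 2, 3), free (6, 2, 6, 5)); after release of (0, 0, 1, 2) the pool is (6, 2, 7, 7)
  run task-4 (needs (1, 2, 2, 7), free (6, 2, 7, 7)); after release of (2, 0, 0, 1) the pool is (8, 2, 7, 8)


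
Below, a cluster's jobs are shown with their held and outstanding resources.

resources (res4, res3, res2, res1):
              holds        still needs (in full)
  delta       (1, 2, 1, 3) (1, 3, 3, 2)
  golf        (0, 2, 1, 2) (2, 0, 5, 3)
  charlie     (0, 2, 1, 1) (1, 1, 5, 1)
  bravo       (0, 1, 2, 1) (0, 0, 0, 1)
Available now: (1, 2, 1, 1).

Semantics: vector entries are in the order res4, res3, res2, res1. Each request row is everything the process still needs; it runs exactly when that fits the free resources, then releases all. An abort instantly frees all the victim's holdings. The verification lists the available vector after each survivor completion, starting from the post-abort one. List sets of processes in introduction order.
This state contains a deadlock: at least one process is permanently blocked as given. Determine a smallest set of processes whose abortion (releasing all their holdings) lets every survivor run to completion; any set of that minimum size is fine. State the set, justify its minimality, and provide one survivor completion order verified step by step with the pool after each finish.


The answer: abort golf.
Key observation: aborting golf returns (0, 2, 1, 2), and charlie — hopeless before — runs at step 3 with the returned capacity in the pool.
No smaller set exists: with zero aborts the deadlock remains.
The survivors complete as bravo, delta, charlie. Check, step by step (starting from the post-abort pool):
  pool = (1, 4, 2, 3)
  run bravo (needs (0, 0, 0, 1), free (1, 4, 2, 3)); after release of (0, 1, 2, 1) the pool is (1, 5, 4, 4)
  run delta (needs (1, 3, 3, 2), free (1, 5, 4, 4)); after release of (1, 2, 1, 3) the pool is (2, 7, 5, 7)
  run charlie (needs (1, 1, 5, 1), free (2, 7, 5, 7)); after release of (0, 2, 1, 1) the pool is (2, 9, 6, 8)


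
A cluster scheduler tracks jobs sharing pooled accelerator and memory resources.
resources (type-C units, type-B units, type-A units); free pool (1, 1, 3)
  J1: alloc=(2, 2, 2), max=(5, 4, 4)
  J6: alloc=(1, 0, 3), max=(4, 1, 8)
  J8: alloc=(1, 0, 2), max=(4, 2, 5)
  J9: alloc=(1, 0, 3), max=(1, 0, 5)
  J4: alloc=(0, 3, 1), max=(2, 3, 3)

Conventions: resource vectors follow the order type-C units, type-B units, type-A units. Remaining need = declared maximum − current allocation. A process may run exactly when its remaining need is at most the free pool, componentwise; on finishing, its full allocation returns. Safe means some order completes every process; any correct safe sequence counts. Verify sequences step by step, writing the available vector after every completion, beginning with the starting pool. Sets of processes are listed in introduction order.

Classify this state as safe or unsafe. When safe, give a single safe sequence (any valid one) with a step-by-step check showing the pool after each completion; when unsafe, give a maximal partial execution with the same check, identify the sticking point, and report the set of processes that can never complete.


UNSAFE — no complete ordering exists.
Key observation: even finishing J9, J4 leaves just (2, 4, 7) free — too little type-C units for any of the remaining processes.
A maximal execution: J9, J4 — then nothing else fits. Verifying each step:
  pool = (1, 1, 3)
  J9 needs (0, 0, 2) <= (1, 1, 3) -> finishes; pool += (1, 0, 3) = (2, 1, 6)
  J4 needs (2, 0, 2) <= (2, 1, 6) -> finishes; pool += (0, 3, 1) = (2, 4, 7)
  J1 cannot run: need (3, 2, 2) vs free (2, 4, 7) (insufficient type-C units)
  J6 cannot run: need (3, 1, 5) vs free (2, 4, 7) (insufficient type-C units)
  J8 cannot run: need (3, 2, 3) vs free (2, 4, 7) (insufficient type-C units)
Processes that can never finish: J1, J6 and J8.


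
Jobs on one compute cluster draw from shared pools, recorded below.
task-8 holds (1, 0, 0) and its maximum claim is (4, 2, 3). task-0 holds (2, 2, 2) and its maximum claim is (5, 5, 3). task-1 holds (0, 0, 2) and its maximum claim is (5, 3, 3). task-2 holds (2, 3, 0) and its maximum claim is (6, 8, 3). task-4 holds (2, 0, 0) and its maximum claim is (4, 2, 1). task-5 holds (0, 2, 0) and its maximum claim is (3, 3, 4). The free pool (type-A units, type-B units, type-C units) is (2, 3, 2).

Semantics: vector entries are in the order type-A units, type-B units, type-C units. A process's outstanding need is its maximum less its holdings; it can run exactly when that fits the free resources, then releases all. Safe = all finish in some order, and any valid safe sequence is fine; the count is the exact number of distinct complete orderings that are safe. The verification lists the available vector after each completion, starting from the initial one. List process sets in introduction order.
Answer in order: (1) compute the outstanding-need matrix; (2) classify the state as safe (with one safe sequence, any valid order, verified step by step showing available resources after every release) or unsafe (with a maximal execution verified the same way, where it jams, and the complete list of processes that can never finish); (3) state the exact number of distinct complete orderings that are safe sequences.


(1) Need matrix, components ordered type-A units, type-B units, type-C units:
  task-8: (3, 2, 3)
  task-0: (3, 3, 1)
  task-1: (5, 3, 1)
  task-2: (4, 5, 3)
  task-4: (2, 2, 1)
  task-5: (3, 1, 4)
(2) The state is SAFE; one workable sequence: task-4, task-0, task-1, task-8, task-2, task-5.
Key observation: task-4 marks the first exact bind of the order: its need (2, 2, 1) fits the free (2, 3, 2) with zero slack on a requested resource.
Walking it through:
  pool = (2, 3, 2)
  task-4: need (2, 2, 1) fits (2, 3, 2); releases (2, 0, 0), pool now (4, 3, 2)
  task-0: need (3, 3, 1) fits (4, 3, 2); releases (2, 2, 2), pool now (6, 5, 4)
  task-1: need (5, 3, 1) fits (6, 5, 4); releases (0, 0, 2), pool now (6, 5, 6)
  task-8: need (3, 2, 3) fits (6, 5, 6); releases (1, 0, 0), pool now (7, 5, 6)
  task-2: need (4, 5, 3) fits (7, 5, 6); releases (2, 3, 0), pool now (9, 8, 6)
  task-5: need (3, 1, 4) fits (9, 8, 6); releases (0, 2, 0), pool now (9, 10, 6)
(3) Exactly 24 of the possible complete orderings are safe sequences.
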